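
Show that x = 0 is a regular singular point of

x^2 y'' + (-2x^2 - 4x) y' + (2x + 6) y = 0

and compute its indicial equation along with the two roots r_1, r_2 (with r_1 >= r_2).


Divide by x^2 to reach normal form y'' + P_1(x) y' + P_2(x) y = 0 with P_1(x) = -2 - 4/x and P_2(x) = 2/x + 6/x^2.
x = 0 is a singular point because the y'-coefficient -2 - 4/x has a pole at x = 0 and the y-coefficient 2/x + 6/x^2 has a pole at x = 0.
It is a regular singular point because x P_1(x) = p(x) = -2x - 4 and x^2 P_2(x) = q(x) = 2x + 6 are polynomials, hence analytic at x = 0.
p(0) = -4,  q(0) = 6.
Indicial equation: r(r-1) + p(0) r + q(0) = 0, i.e. r^2 + (p(0) - 1) r + q(0) = 0, i.e. r^2 - 5 r + 6 = 0.
Discriminant: (-5)^2 - 4(6) = 1, so r = (5 ± 1)/2.
Solving: r_1 = 3, r_2 = 2.

indicial: r^2 - 5 r + 6 = 0; roots r_1 = 3, r_2 = 2


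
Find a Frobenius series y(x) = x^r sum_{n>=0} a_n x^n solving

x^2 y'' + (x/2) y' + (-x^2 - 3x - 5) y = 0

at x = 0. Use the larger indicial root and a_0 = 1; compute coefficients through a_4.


Write in Frobenius form y'' + (p(x)/x) y' + (q(x)/x^2) y = 0:
  p(x) = 1/2,  q(x) = -x^2 - 3x - 5.
Indicial equation: r(r-1) + (1/2) r + (-5) = 0 -> roots r_1 = 5/2, r_2 = -2.
Take r = r_1 = 5/2. Let y(x) = x^r sum_{n>=0} a_n x^n with a_0 = 1.
Substitute y = x^r sum a_n x^n and match x^{r+n}. The recurrence is
  D(n) a_n - 3 a_{n-1} - 1 a_{n-2} = 0,  where D(n) = (r+n)(r+n-1) + (1/2)(r+n) + (-5).
  a_n = [3 a_{n-1} + 1 a_{n-2}] / D(n).
Since the indicial polynomial factors as (r - r_1)(r - r_2), D(n) = (r_1 + n - r_1)(r_1 + n - r_2) = n(n + 9/2).
Evaluating step by step (a_0 = 1):
  n = 1: D(1) = 1(1 + 9/2) = 11/2; numerator = 3(1) = 3; a_1 = (3)/(11/2) = 6/11
  n = 2: D(2) = 2(2 + 9/2) = 13; numerator = 3(6/11) + 1(1) = 29/11; a_2 = (29/11)/(13) = 29/143
  n = 3: D(3) = 3(3 + 9/2) = 45/2; numerator = 3(29/143) + 1(6/11) = 15/13; a_3 = (15/13)/(45/2) = 2/39
  n = 4: D(4) = 4(4 + 9/2) = 34; numerator = 3(2/39) + 1(29/143) = 51/143; a_4 = (51/143)/(34) = 3/286

r = 5/2; a_0 = 1; a_1 = 6/11; a_2 = 29/143; a_3 = 2/39; a_4 = 3/286


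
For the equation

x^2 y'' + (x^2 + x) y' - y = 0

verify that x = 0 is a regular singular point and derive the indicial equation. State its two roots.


Divide by x^2 to reach normal form y'' + P_1(x) y' + P_2(x) y = 0 with P_1(x) = 1 + 1/x and P_2(x) = -1/x^2.
x = 0 is a singular point because the y'-coefficient 1 + 1/x has a pole at x = 0 and the y-coefficient -1/x^2 has a pole at x = 0.
It is a regular singular point because x P_1(x) = p(x) = x + 1 and x^2 P_2(x) = q(x) = -1 are polynomials, hence analytic at x = 0.
p(0) = 1,  q(0) = -1.
Indicial equation: r(r-1) + p(0) r + q(0) = 0, i.e. r^2 + (p(0) - 1) r + q(0) = 0, i.e. r^2 - 1 = 0.
Discriminant: (0)^2 - 4(-1) = 4, so r = (0 ± 2)/2.
Solving: r_1 = 1, r_2 = -1.

indicial: r^2 - 1 = 0; roots r_1 = 1, r_2 = -1


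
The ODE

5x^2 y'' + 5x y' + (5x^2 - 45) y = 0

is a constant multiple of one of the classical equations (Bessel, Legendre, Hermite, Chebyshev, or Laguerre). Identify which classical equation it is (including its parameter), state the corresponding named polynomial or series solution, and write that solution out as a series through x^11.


All three coefficients share the factor 5; dividing through by 5 gives  x^2 y'' + x y' + (x^2 - 9) y = 0.
This matches the Bessel equation x^2 y'' + x y' + (x^2 - nu^2) y = 0 with nu^2 = 9, so nu = 3; the solution bounded at x = 0 is J_3(x).
Frobenius at x = 0: indicial roots ±nu; for r = nu the recurrence k(k + 2nu) c_k = -c_{k-2} gives the standard series J_nu(x) = sum_{k>=0} (-1)^k / (k! (k+nu)!) (x/2)^(2k+nu). Evaluate the first 5 terms:
  k = 0: (-1)^0 / (0! * 3! * 2^3) x^3 = 1/(1*6*8) x^3 = (1/48) x^3
  k = 1: (-1)^1 / (1! * 4! * 2^5) x^5 = -1/(1*24*32) x^5 = (-1/768) x^5
  k = 2: (-1)^2 / (2! * 5! * 2^7) x^7 = 1/(2*120*128) x^7 = (1/30720) x^7
  k = 3: (-1)^3 / (3! * 6! * 2^9) x^9 = -1/(6*720*512) x^9 = (-1/2211840) x^9
  k = 4: (-1)^4 / (4! * 7! * 2^11) x^11 = 1/(24*5040*2048) x^11 = (1/247726080) x^11
Hence J_3(x) = x^11/247726080 - x^9/2211840 + x^7/30720 - x^5/768 + x^3/48 + ....

J_3(x); series = x^11/247726080 - x^9/2211840 + x^7/30720 - x^5/768 + x^3/48


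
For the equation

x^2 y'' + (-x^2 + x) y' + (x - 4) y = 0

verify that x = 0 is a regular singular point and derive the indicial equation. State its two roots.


Divide by x^2 to reach normal form y'' + P_1(x) y' + P_2(x) y = 0 with P_1(x) = -1 + 1/x and P_2(x) = 1/x - 4/x^2.
x = 0 is a singular point because the y'-coefficient -1 + 1/x has a pole at x = 0 and the y-coefficient 1/x - 4/x^2 has a pole at x = 0.
It is a regular singular point because x P_1(x) = p(x) = 1 - x and x^2 P_2(x) = q(x) = x - 4 are polynomials, hence analytic at x = 0.
p(0) = 1,  q(0) = -4.
Indicial equation: r(r-1) + p(0) r + q(0) = 0, i.e. r^2 + (p(0) - 1) r + q(0) = 0, i.e. r^2 - 4 = 0.
Discriminant: (0)^2 - 4(-4) = 16, so r = (0 ± 4)/2.
Solving: r_1 = 2, r_2 = -2.

indicial: r^2 - 4 = 0; roots r_1 = 2, r_2 = -2


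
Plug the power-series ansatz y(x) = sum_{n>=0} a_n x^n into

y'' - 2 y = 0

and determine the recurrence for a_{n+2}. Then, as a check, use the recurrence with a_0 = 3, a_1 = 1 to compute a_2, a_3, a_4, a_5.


Substitute y = sum_n a_n x^n into y'' + (const) y = 0.
y''(x) = sum_{n>=0} (n+2)(n+1) a_{n+2} x^n.
The ODE becomes sum_n [(n+2)(n+1) a_{n+2} - 2 a_n] x^n = 0.
Setting each coefficient to zero gives the recurrence:
  (n+2)(n+1) a_{n+2} - 2 a_n = 0,
  a_{n+2} = 2 / ((n+1)(n+2)) a_n.

Check with a_0 = 3, a_1 = 1 (apply the recurrence for n = 0, 1, 2, 3): a_0 = 3, a_1 = 1, a_2 = 3, a_3 = 1/3, a_4 = 1/2, a_5 = 1/30.

a_{n+2} = 2/((n+1)(n+2)) * a_n; check: a_0 = 3, a_1 = 1, a_2 = 3, a_3 = 1/3, a_4 = 1/2, a_5 = 1/30


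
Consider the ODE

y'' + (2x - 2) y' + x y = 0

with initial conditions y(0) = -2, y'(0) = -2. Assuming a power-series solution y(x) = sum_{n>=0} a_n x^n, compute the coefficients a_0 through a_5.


Ansatz: y(x) = sum_{n>=0} a_n x^n, so y'(x) = sum_{n>=1} n a_n x^(n-1) and y''(x) = sum_{n>=2} n(n-1) a_n x^(n-2).
Substitute into P(x) y'' + Q(x) y' + R(x) y = 0 with P(x) = 1, Q(x) = 2x - 2, R(x) = x, and match powers of x.
Initial conditions: a_0 = -2, a_1 = -2.
Setting the coefficient of each power of x to zero and solving order by order (substituting the coefficients already found):
  x^0: 2 a_2 - 2 a_1 = 0  ->  2 a_2 = 2 a_1 = -4  ->  a_2 = -2
  x^1: 6 a_3 - 4 a_2 + 2 a_1 + a_0 = 0  ->  6 a_3 = 4 a_2 - 2 a_1 - a_0 = -2  ->  a_3 = -1/3
  x^2: 12 a_4 - 6 a_3 + 4 a_2 + a_1 = 0  ->  12 a_4 = 6 a_3 - 4 a_2 - a_1 = 8  ->  a_4 = 2/3
  x^3: 20 a_5 - 8 a_4 + 6 a_3 + a_2 = 0  ->  20 a_5 = 8 a_4 - 6 a_3 - a_2 = 28/3  ->  a_5 = 7/15
Truncated series: y(x) = -2 - 2 x - 2 x^2 - (1/3) x^3 + (2/3) x^4 + (7/15) x^5 + O(x^6).

a_0 = -2; a_1 = -2; a_2 = -2; a_3 = -1/3; a_4 = 2/3; a_5 = 7/15


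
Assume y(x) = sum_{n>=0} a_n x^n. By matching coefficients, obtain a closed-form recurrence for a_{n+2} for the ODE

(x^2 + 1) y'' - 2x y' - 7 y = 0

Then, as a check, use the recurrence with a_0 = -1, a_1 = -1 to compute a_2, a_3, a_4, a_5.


Substitute y = sum_n a_n x^n.
(1 + 1 x^2) y'' contributes (n+2)(n+1) a_{n+2} + n(n-1) a_n at x^n.
-2 x y'(x) contributes -2 n a_n at x^n.
-7 y(x) contributes -7 a_n at x^n.
Matching x^n: (n+2)(n+1) a_{n+2} + (n(n-1) - 2 n - 7) a_n = 0.
Thus a_{n+2} = (-n(n-1) + 2 n + 7) / ((n+1)(n+2)) * a_n.

Check with a_0 = -1, a_1 = -1 (apply the recurrence for n = 0, 1, 2, 3): a_0 = -1, a_1 = -1, a_2 = -7/2, a_3 = -3/2, a_4 = -21/8, a_5 = -21/40.

a_(n+2) = (-n(n-1) + 2 n + 7) / ((n+1)(n+2)) * a_n; check: a_0 = -1, a_1 = -1, a_2 = -7/2, a_3 = -3/2, a_4 = -21/8, a_5 = -21/40


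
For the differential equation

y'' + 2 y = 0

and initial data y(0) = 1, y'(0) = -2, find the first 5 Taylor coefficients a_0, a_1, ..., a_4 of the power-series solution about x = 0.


Ansatz: y(x) = sum_{n>=0} a_n x^n, so y'(x) = sum_{n>=1} n a_n x^(n-1) and y''(x) = sum_{n>=2} n(n-1) a_n x^(n-2).
Substitute into P(x) y'' + Q(x) y' + R(x) y = 0 with P(x) = 1, Q(x) = 0, R(x) = 2, and match powers of x.
Initial conditions: a_0 = 1, a_1 = -2.
Setting the coefficient of each power of x to zero and solving order by order (substituting the coefficients already found):
  x^0: 2 a_2 + 2 a_0 = 0  ->  2 a_2 = -2 a_0 = -2  ->  a_2 = -1
  x^1: 6 a_3 + 2 a_1 = 0  ->  6 a_3 = -2 a_1 = 4  ->  a_3 = 2/3
  x^2: 12 a_4 + 2 a_2 = 0  ->  12 a_4 = -2 a_2 = 2  ->  a_4 = 1/6
Truncated series: y(x) = 1 - 2 x - x^2 + (2/3) x^3 + (1/6) x^4 + O(x^5).

a_0 = 1; a_1 = -2; a_2 = -1; a_3 = 2/3; a_4 = 1/6


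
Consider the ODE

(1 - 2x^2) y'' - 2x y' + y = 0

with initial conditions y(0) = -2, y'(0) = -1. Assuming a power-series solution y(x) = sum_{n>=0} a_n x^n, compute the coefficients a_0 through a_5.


Ansatz: y(x) = sum_{n>=0} a_n x^n, so y'(x) = sum_{n>=1} n a_n x^(n-1) and y''(x) = sum_{n>=2} n(n-1) a_n x^(n-2).
Substitute into P(x) y'' + Q(x) y' + R(x) y = 0 with P(x) = 1 - 2x^2, Q(x) = -2x, R(x) = 1, and match powers of x.
Initial conditions: a_0 = -2, a_1 = -1.
Setting the coefficient of each power of x to zero and solving order by order (substituting the coefficients already found):
  x^0: 2 a_2 + a_0 = 0  ->  2 a_2 = -a_0 = 2  ->  a_2 = 1
  x^1: 6 a_3 - a_1 = 0  ->  6 a_3 = a_1 = -1  ->  a_3 = -1/6
  x^2: 12 a_4 - 7 a_2 = 0  ->  12 a_4 = 7 a_2 = 7  ->  a_4 = 7/12
  x^3: 20 a_5 - 17 a_3 = 0  ->  20 a_5 = 17 a_3 = -17/6  ->  a_5 = -17/120
Truncated series: y(x) = -2 - x + x^2 - (1/6) x^3 + (7/12) x^4 - (17/120) x^5 + O(x^6).

a_0 = -2; a_1 = -1; a_2 = 1; a_3 = -1/6; a_4 = 7/12; a_5 = -17/120


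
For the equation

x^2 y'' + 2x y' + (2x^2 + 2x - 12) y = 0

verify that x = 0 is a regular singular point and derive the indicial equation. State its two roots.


Divide by x^2 to reach normal form y'' + P_1(x) y' + P_2(x) y = 0 with P_1(x) = 2/x and P_2(x) = 2 + 2/x - 12/x^2.
x = 0 is a singular point because the y'-coefficient 2/x has a pole at x = 0 and the y-coefficient 2 + 2/x - 12/x^2 has a pole at x = 0.
It is a regular singular point because x P_1(x) = p(x) = 2 and x^2 P_2(x) = q(x) = 2x^2 + 2x - 12 are polynomials, hence analytic at x = 0.
p(0) = 2,  q(0) = -12.
Indicial equation: r(r-1) + p(0) r + q(0) = 0, i.e. r^2 + (p(0) - 1) r + q(0) = 0, i.e. r^2 + 1 r - 12 = 0.
Discriminant: (1)^2 - 4(-12) = 49, so r = (-1 ± 7)/2.
Solving: r_1 = 3, r_2 = -4.

indicial: r^2 + 1 r - 12 = 0; roots r_1 = 3, r_2 = -4


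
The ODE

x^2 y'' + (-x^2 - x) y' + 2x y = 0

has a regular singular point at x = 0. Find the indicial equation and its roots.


Divide by x^2 to reach normal form y'' + P_1(x) y' + P_2(x) y = 0 with P_1(x) = -1 - 1/x and P_2(x) = 2/x.
x = 0 is a singular point because the y'-coefficient -1 - 1/x has a pole at x = 0 and the y-coefficient 2/x has a pole at x = 0.
It is a regular singular point because x P_1(x) = p(x) = -x - 1 and x^2 P_2(x) = q(x) = 2x are polynomials, hence analytic at x = 0.
p(0) = -1,  q(0) = 0.
Indicial equation: r(r-1) + p(0) r + q(0) = 0, i.e. r^2 + (p(0) - 1) r + q(0) = 0, i.e. r^2 - 2 r = 0.
Discriminant: (-2)^2 - 4(0) = 4, so r = (2 ± 2)/2.
Solving: r_1 = 2, r_2 = 0.

indicial: r^2 - 2 r = 0; roots r_1 = 2, r_2 = 0


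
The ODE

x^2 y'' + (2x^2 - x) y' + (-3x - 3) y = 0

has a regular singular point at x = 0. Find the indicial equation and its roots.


Divide by x^2 to reach normal form y'' + P_1(x) y' + P_2(x) y = 0 with P_1(x) = 2 - 1/x and P_2(x) = -3/x - 3/x^2.
x = 0 is a singular point because the y'-coefficient 2 - 1/x has a pole at x = 0 and the y-coefficient -3/x - 3/x^2 has a pole at x = 0.
It is a regular singular point because x P_1(x) = p(x) = 2x - 1 and x^2 P_2(x) = q(x) = -3x - 3 are polynomials, hence analytic at x = 0.
p(0) = -1,  q(0) = -3.
Indicial equation: r(r-1) + p(0) r + q(0) = 0, i.e. r^2 + (p(0) - 1) r + q(0) = 0, i.e. r^2 - 2 r - 3 = 0.
Discriminant: (-2)^2 - 4(-3) = 16, so r = (2 ± 4)/2.
Solving: r_1 = 3, r_2 = -1.

indicial: r^2 - 2 r - 3 = 0; roots r_1 = 3, r_2 = -1


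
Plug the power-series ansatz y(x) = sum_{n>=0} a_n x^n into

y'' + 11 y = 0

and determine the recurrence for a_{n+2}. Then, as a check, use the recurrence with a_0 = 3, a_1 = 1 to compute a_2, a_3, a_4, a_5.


Substitute y = sum_n a_n x^n into y'' + (const) y = 0.
y''(x) = sum_{n>=0} (n+2)(n+1) a_{n+2} x^n.
The ODE becomes sum_n [(n+2)(n+1) a_{n+2} + 11 a_n] x^n = 0.
Setting each coefficient to zero gives the recurrence:
  (n+2)(n+1) a_{n+2} + 11 a_n = 0,
  a_{n+2} = -11 / ((n+1)(n+2)) a_n.

Check with a_0 = 3, a_1 = 1 (apply the recurrence for n = 0, 1, 2, 3): a_0 = 3, a_1 = 1, a_2 = -33/2, a_3 = -11/6, a_4 = 121/8, a_5 = 121/120.

a_{n+2} = -11/((n+1)(n+2)) * a_n; check: a_0 = 3, a_1 = 1, a_2 = -33/2, a_3 = -11/6, a_4 = 121/8, a_5 = 121/120


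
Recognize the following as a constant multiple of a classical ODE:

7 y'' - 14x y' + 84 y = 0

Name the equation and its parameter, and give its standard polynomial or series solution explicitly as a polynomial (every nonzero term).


All three coefficients share the factor 7; dividing through by 7 gives  y'' - 2x y' + 12 y = 0.
This matches the Hermite equation y'' - 2x y' + 2n y = 0 with 2n = 12, so n = 6; the polynomial solution is H_6(x).
With y = sum_k a_k x^k, matching x^k gives (k+2)(k+1) a_{k+2} = 2(k - n) a_k = 2(k - 6) a_k. The right side vanishes at k = 6, so the series with the parity of 6 terminates at degree 6.
Standard normalization: leading coefficient of H_n is 2^n, so a_6 = 2^6 = 64. Work downward with a_k = (k+1)(k+2) a_{k+2} / (2(k - n)):
  a_4 = (5)(6)(64) / (2(4 - 6)) = 1920/(-4) = -480
  a_2 = (3)(4)(-480) / (2(2 - 6)) = -5760/(-8) = 720
  a_0 = (1)(2)(720) / (2(0 - 6)) = 1440/(-12) = -120
Hence H_6(x) = 64 x^6 - 480 x^4 + 720 x^2 - 120.

H_6(x); series = 64 x^6 - 480 x^4 + 720 x^2 - 120


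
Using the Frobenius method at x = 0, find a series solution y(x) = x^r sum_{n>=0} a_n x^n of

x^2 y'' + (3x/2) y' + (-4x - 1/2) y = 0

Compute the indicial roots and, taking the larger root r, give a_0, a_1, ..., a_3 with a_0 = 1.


Write in Frobenius form y'' + (p(x)/x) y' + (q(x)/x^2) y = 0:
  p(x) = 3/2,  q(x) = -4x - 1/2.
Indicial equation: r(r-1) + (3/2) r + (-1/2) = 0 -> roots r_1 = 1/2, r_2 = -1.
Take r = r_1 = 1/2. Let y(x) = x^r sum_{n>=0} a_n x^n with a_0 = 1.
Substitute y = x^r sum a_n x^n and match x^{r+n}. The recurrence is
  D(n) a_n - 4 a_{n-1} = 0,  where D(n) = (r+n)(r+n-1) + (3/2)(r+n) + (-1/2).
  a_n = 4 / D(n) * a_{n-1}.
Since the indicial polynomial factors as (r - r_1)(r - r_2), D(n) = (r_1 + n - r_1)(r_1 + n - r_2) = n(n + 3/2).
Evaluating step by step (a_0 = 1):
  n = 1: D(1) = 1(1 + 3/2) = 5/2; numerator = 4(1) = 4; a_1 = (4)/(5/2) = 8/5
  n = 2: D(2) = 2(2 + 3/2) = 7; numerator = 4(8/5) = 32/5; a_2 = (32/5)/(7) = 32/35
  n = 3: D(3) = 3(3 + 3/2) = 27/2; numerator = 4(32/35) = 128/35; a_3 = (128/35)/(27/2) = 256/945

r = 1/2; a_0 = 1; a_1 = 8/5; a_2 = 32/35; a_3 = 256/945


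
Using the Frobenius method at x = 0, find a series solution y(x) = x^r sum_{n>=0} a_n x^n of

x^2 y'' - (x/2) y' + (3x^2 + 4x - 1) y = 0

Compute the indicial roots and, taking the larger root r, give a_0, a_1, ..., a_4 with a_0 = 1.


Write in Frobenius form y'' + (p(x)/x) y' + (q(x)/x^2) y = 0:
  p(x) = -1/2,  q(x) = 3x^2 + 4x - 1.
Indicial equation: r(r-1) + (-1/2) r + (-1) = 0 -> roots r_1 = 2, r_2 = -1/2.
Take r = r_1 = 2. Let y(x) = x^r sum_{n>=0} a_n x^n with a_0 = 1.
Substitute y = x^r sum a_n x^n and match x^{r+n}. The recurrence is
  D(n) a_n + 4 a_{n-1} + 3 a_{n-2} = 0,  where D(n) = (r+n)(r+n-1) + (-1/2)(r+n) + (-1).
  a_n = [-4 a_{n-1} - 3 a_{n-2}] / D(n).
Since the indicial polynomial factors as (r - r_1)(r - r_2), D(n) = (r_1 + n - r_1)(r_1 + n - r_2) = n(n + 5/2).
Evaluating step by step (a_0 = 1):
  n = 1: D(1) = 1(1 + 5/2) = 7/2; numerator = -4(1) = -4; a_1 = (-4)/(7/2) = -8/7
  n = 2: D(2) = 2(2 + 5/2) = 9; numerator = -4(-8/7) - 3(1) = 11/7; a_2 = (11/7)/(9) = 11/63
  n = 3: D(3) = 3(3 + 5/2) = 33/2; numerator = -4(11/63) - 3(-8/7) = 172/63; a_3 = (172/63)/(33/2) = 344/2079
  n = 4: D(4) = 4(4 + 5/2) = 26; numerator = -4(344/2079) - 3(11/63) = -2465/2079; a_4 = (-2465/2079)/(26) = -2465/54054

r = 2; a_0 = 1; a_1 = -8/7; a_2 = 11/63; a_3 = 344/2079; a_4 = -2465/54054


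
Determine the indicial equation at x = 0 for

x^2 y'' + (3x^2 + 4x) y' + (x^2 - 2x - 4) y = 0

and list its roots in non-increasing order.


Divide by x^2 to reach normal form y'' + P_1(x) y' + P_2(x) y = 0 with P_1(x) = 3 + 4/x and P_2(x) = 1 - 2/x - 4/x^2.
x = 0 is a singular point because the y'-coefficient 3 + 4/x has a pole at x = 0 and the y-coefficient 1 - 2/x - 4/x^2 has a pole at x = 0.
It is a regular singular point because x P_1(x) = p(x) = 3x + 4 and x^2 P_2(x) = q(x) = x^2 - 2x - 4 are polynomials, hence analytic at x = 0.
p(0) = 4,  q(0) = -4.
Indicial equation: r(r-1) + p(0) r + q(0) = 0, i.e. r^2 + (p(0) - 1) r + q(0) = 0, i.e. r^2 + 3 r - 4 = 0.
Discriminant: (3)^2 - 4(-4) = 25, so r = (-3 ± 5)/2.
Solving: r_1 = 1, r_2 = -4.

indicial: r^2 + 3 r - 4 = 0; roots r_1 = 1, r_2 = -4


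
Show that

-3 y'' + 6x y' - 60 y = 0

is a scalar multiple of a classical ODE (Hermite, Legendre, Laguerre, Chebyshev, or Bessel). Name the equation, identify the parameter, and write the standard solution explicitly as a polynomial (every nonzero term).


All three coefficients share the factor -3; dividing through by -3 gives  y'' - 2x y' + 20 y = 0.
This matches the Hermite equation y'' - 2x y' + 2n y = 0 with 2n = 20, so n = 10; the polynomial solution is H_10(x).
With y = sum_k a_k x^k, matching x^k gives (k+2)(k+1) a_{k+2} = 2(k - n) a_k = 2(k - 10) a_k. The right side vanishes at k = 10, so the series with the parity of 10 terminates at degree 10.
Standard normalization: leading coefficient of H_n is 2^n, so a_10 = 2^10 = 1024. Work downward with a_k = (k+1)(k+2) a_{k+2} / (2(k - n)):
  a_8 = (9)(10)(1024) / (2(8 - 10)) = 92160/(-4) = -23040
  a_6 = (7)(8)(-23040) / (2(6 - 10)) = -1290240/(-8) = 161280
  a_4 = (5)(6)(161280) / (2(4 - 10)) = 4838400/(-12) = -403200
  a_2 = (3)(4)(-403200) / (2(2 - 10)) = -4838400/(-16) = 302400
  a_0 = (1)(2)(302400) / (2(0 - 10)) = 604800/(-20) = -30240
Hence H_10(x) = 1024 x^10 - 23040 x^8 + 161280 x^6 - 403200 x^4 + 302400 x^2 - 30240.

H_10(x); series = 1024 x^10 - 23040 x^8 + 161280 x^6 - 403200 x^4 + 302400 x^2 - 30240


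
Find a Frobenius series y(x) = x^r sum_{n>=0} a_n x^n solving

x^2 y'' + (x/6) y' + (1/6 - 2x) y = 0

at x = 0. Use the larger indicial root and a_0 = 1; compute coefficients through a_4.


Write in Frobenius form y'' + (p(x)/x) y' + (q(x)/x^2) y = 0:
  p(x) = 1/6,  q(x) = 1/6 - 2x.
Indicial equation: r(r-1) + (1/6) r + (1/6) = 0 -> roots r_1 = 1/2, r_2 = 1/3.
Take r = r_1 = 1/2. Let y(x) = x^r sum_{n>=0} a_n x^n with a_0 = 1.
Substitute y = x^r sum a_n x^n and match x^{r+n}. The recurrence is
  D(n) a_n - 2 a_{n-1} = 0,  where D(n) = (r+n)(r+n-1) + (1/6)(r+n) + (1/6).
  a_n = 2 / D(n) * a_{n-1}.
Since the indicial polynomial factors as (r - r_1)(r - r_2), D(n) = (r_1 + n - r_1)(r_1 + n - r_2) = n(n + 1/6).
Evaluating step by step (a_0 = 1):
  n = 1: D(1) = 1(1 + 1/6) = 7/6; numerator = 2(1) = 2; a_1 = (2)/(7/6) = 12/7
  n = 2: D(2) = 2(2 + 1/6) = 13/3; numerator = 2(12/7) = 24/7; a_2 = (24/7)/(13/3) = 72/91
  n = 3: D(3) = 3(3 + 1/6) = 19/2; numerator = 2(72/91) = 144/91; a_3 = (144/91)/(19/2) = 288/1729
  n = 4: D(4) = 4(4 + 1/6) = 50/3; numerator = 2(288/1729) = 576/1729; a_4 = (576/1729)/(50/3) = 864/43225

r = 1/2; a_0 = 1; a_1 = 12/7; a_2 = 72/91; a_3 = 288/1729; a_4 = 864/43225


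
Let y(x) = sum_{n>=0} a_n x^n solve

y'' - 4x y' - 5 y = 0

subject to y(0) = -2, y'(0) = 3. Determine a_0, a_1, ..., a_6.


Ansatz: y(x) = sum_{n>=0} a_n x^n, so y'(x) = sum_{n>=1} n a_n x^(n-1) and y''(x) = sum_{n>=2} n(n-1) a_n x^(n-2).
Substitute into P(x) y'' + Q(x) y' + R(x) y = 0 with P(x) = 1, Q(x) = -4x, R(x) = -5, and match powers of x.
Initial conditions: a_0 = -2, a_1 = 3.
Setting the coefficient of each power of x to zero and solving order by order (substituting the coefficients already found):
  x^0: 2 a_2 - 5 a_0 = 0  ->  2 a_2 = 5 a_0 = -10  ->  a_2 = -5
  x^1: 6 a_3 - 9 a_1 = 0  ->  6 a_3 = 9 a_1 = 27  ->  a_3 = 9/2
  x^2: 12 a_4 - 13 a_2 = 0  ->  12 a_4 = 13 a_2 = -65  ->  a_4 = -65/12
  x^3: 20 a_5 - 17 a_3 = 0  ->  20 a_5 = 17 a_3 = 153/2  ->  a_5 = 153/40
  x^4: 30 a_6 - 21 a_4 = 0  ->  30 a_6 = 21 a_4 = -455/4  ->  a_6 = -91/24
Truncated series: y(x) = -2 + 3 x - 5 x^2 + (9/2) x^3 - (65/12) x^4 + (153/40) x^5 - (91/24) x^6 + O(x^7).

a_0 = -2; a_1 = 3; a_2 = -5; a_3 = 9/2; a_4 = -65/12; a_5 = 153/40; a_6 = -91/24


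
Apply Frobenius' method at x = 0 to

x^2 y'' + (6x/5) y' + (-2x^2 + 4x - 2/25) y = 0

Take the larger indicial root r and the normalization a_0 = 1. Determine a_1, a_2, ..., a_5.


Write in Frobenius form y'' + (p(x)/x) y' + (q(x)/x^2) y = 0:
  p(x) = 6/5,  q(x) = -2x^2 + 4x - 2/25.
Indicial equation: r(r-1) + (6/5) r + (-2/25) = 0 -> roots r_1 = 1/5, r_2 = -2/5.
Take r = r_1 = 1/5. Let y(x) = x^r sum_{n>=0} a_n x^n with a_0 = 1.
Substitute y = x^r sum a_n x^n and match x^{r+n}. The recurrence is
  D(n) a_n + 4 a_{n-1} - 2 a_{n-2} = 0,  where D(n) = (r+n)(r+n-1) + (6/5)(r+n) + (-2/25).
  a_n = [-4 a_{n-1} + 2 a_{n-2}] / D(n).
Since the indicial polynomial factors as (r - r_1)(r - r_2), D(n) = (r_1 + n - r_1)(r_1 + n - r_2) = n(n + 3/5).
Evaluating step by step (a_0 = 1):
  n = 1: D(1) = 1(1 + 3/5) = 8/5; numerator = -4(1) = -4; a_1 = (-4)/(8/5) = -5/2
  n = 2: D(2) = 2(2 + 3/5) = 26/5; numerator = -4(-5/2) + 2(1) = 12; a_2 = (12)/(26/5) = 30/13
  n = 3: D(3) = 3(3 + 3/5) = 54/5; numerator = -4(30/13) + 2(-5/2) = -185/13; a_3 = (-185/13)/(54/5) = -925/702
  n = 4: D(4) = 4(4 + 3/5) = 92/5; numerator = -4(-925/702) + 2(30/13) = 3470/351; a_4 = (3470/351)/(92/5) = 8675/16146
  n = 5: D(5) = 5(5 + 3/5) = 28; numerator = -4(8675/16146) + 2(-925/702) = -12875/2691; a_5 = (-12875/2691)/(28) = -12875/75348

r = 1/5; a_0 = 1; a_1 = -5/2; a_2 = 30/13; a_3 = -925/702; a_4 = 8675/16146; a_5 = -12875/75348


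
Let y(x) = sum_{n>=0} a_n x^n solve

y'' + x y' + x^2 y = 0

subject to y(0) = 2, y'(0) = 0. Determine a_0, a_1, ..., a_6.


Ansatz: y(x) = sum_{n>=0} a_n x^n, so y'(x) = sum_{n>=1} n a_n x^(n-1) and y''(x) = sum_{n>=2} n(n-1) a_n x^(n-2).
Substitute into P(x) y'' + Q(x) y' + R(x) y = 0 with P(x) = 1, Q(x) = x, R(x) = x^2, and match powers of x.
Initial conditions: a_0 = 2, a_1 = 0.
Setting the coefficient of each power of x to zero and solving order by order (substituting the coefficients already found):
  x^0: 2 a_2 = 0  ->  a_2 = 0
  x^1: 6 a_3 + a_1 = 0  ->  6 a_3 = -a_1 = 0  ->  a_3 = 0
  x^2: 12 a_4 + 2 a_2 + a_0 = 0  ->  12 a_4 = -2 a_2 - a_0 = -2  ->  a_4 = -1/6
  x^3: 20 a_5 + 3 a_3 + a_1 = 0  ->  20 a_5 = -3 a_3 - a_1 = 0  ->  a_5 = 0
  x^4: 30 a_6 + 4 a_4 + a_2 = 0  ->  30 a_6 = -4 a_4 - a_2 = 2/3  ->  a_6 = 1/45
Truncated series: y(x) = 2 - (1/6) x^4 + (1/45) x^6 + O(x^7).

a_0 = 2; a_1 = 0; a_2 = 0; a_3 = 0; a_4 = -1/6; a_5 = 0; a_6 = 1/45


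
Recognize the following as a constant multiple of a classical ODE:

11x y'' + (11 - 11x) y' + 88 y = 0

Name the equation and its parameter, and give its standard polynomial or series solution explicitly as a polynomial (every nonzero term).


All three coefficients share the factor 11; dividing through by 11 gives  x y'' + (1 - x) y' + 8 y = 0.
This matches the Laguerre equation x y'' + (1 - x) y' + n y = 0 with n = 8; the polynomial solution is L_8(x).
With y = sum_k a_k x^k, matching x^k gives (k+1)k a_{k+1} + (k+1) a_{k+1} - k a_k + n a_k = 0, i.e. (k+1)^2 a_{k+1} = (k - n) a_k = (k - 8) a_k. The right side vanishes at k = 8, so the series terminates at degree 8.
Standard normalization L_n(0) = 1 gives a_0 = 1. Work upward with a_{k+1} = (k - 8) a_k / (k+1)^2:
  a_1 = (0 - 8)(1) / 1^2 = -8/1 = -8
  a_2 = (1 - 8)(-8) / 2^2 = 56/4 = 14
  a_3 = (2 - 8)(14) / 3^2 = -84/9 = -28/3
  a_4 = (3 - 8)(-28/3) / 4^2 = (140/3)/16 = 35/12
  a_5 = (4 - 8)(35/12) / 5^2 = (-35/3)/25 = -7/15
  a_6 = (5 - 8)(-7/15) / 6^2 = (7/5)/36 = 7/180
  a_7 = (6 - 8)(7/180) / 7^2 = (-7/90)/49 = -1/630
  a_8 = (7 - 8)(-1/630) / 8^2 = (1/630)/64 = 1/40320
Hence L_8(x) = x^8/40320 - x^7/630 + 7 x^6/180 - 7 x^5/15 + 35 x^4/12 - 28 x^3/3 + 14 x^2 - 8 x + 1.

L_8(x); series = x^8/40320 - x^7/630 + 7 x^6/180 - 7 x^5/15 + 35 x^4/12 - 28 x^3/3 + 14 x^2 - 8 x + 1


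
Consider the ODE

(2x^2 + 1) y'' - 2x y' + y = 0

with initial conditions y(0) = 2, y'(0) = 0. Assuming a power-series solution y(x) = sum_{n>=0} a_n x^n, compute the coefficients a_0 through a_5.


Ansatz: y(x) = sum_{n>=0} a_n x^n, so y'(x) = sum_{n>=1} n a_n x^(n-1) and y''(x) = sum_{n>=2} n(n-1) a_n x^(n-2).
Substitute into P(x) y'' + Q(x) y' + R(x) y = 0 with P(x) = 2x^2 + 1, Q(x) = -2x, R(x) = 1, and match powers of x.
Initial conditions: a_0 = 2, a_1 = 0.
Setting the coefficient of each power of x to zero and solving order by order (substituting the coefficients already found):
  x^0: 2 a_2 + a_0 = 0  ->  2 a_2 = -a_0 = -2  ->  a_2 = -1
  x^1: 6 a_3 - a_1 = 0  ->  6 a_3 = a_1 = 0  ->  a_3 = 0
  x^2: 12 a_4 + a_2 = 0  ->  12 a_4 = -a_2 = 1  ->  a_4 = 1/12
  x^3: 20 a_5 + 7 a_3 = 0  ->  20 a_5 = -7 a_3 = 0  ->  a_5 = 0
Truncated series: y(x) = 2 - x^2 + (1/12) x^4 + O(x^6).

a_0 = 2; a_1 = 0; a_2 = -1; a_3 = 0; a_4 = 1/12; a_5 = 0


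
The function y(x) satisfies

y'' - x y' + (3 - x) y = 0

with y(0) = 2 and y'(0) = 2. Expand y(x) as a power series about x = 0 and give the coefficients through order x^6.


Ansatz: y(x) = sum_{n>=0} a_n x^n, so y'(x) = sum_{n>=1} n a_n x^(n-1) and y''(x) = sum_{n>=2} n(n-1) a_n x^(n-2).
Substitute into P(x) y'' + Q(x) y' + R(x) y = 0 with P(x) = 1, Q(x) = -x, R(x) = 3 - x, and match powers of x.
Initial conditions: a_0 = 2, a_1 = 2.
Setting the coefficient of each power of x to zero and solving order by order (substituting the coefficients already found):
  x^0: 2 a_2 + 3 a_0 = 0  ->  2 a_2 = -3 a_0 = -6  ->  a_2 = -3
  x^1: 6 a_3 + 2 a_1 - a_0 = 0  ->  6 a_3 = -2 a_1 + a_0 = -2  ->  a_3 = -1/3
  x^2: 12 a_4 + a_2 - a_1 = 0  ->  12 a_4 = -a_2 + a_1 = 5  ->  a_4 = 5/12
  x^3: 20 a_5 - a_2 = 0  ->  20 a_5 = a_2 = -3  ->  a_5 = -3/20
  x^4: 30 a_6 - a_4 - a_3 = 0  ->  30 a_6 = a_4 + a_3 = 1/12  ->  a_6 = 1/360
Truncated series: y(x) = 2 + 2 x - 3 x^2 - (1/3) x^3 + (5/12) x^4 - (3/20) x^5 + (1/360) x^6 + O(x^7).

a_0 = 2; a_1 = 2; a_2 = -3; a_3 = -1/3; a_4 = 5/12; a_5 = -3/20; a_6 = 1/360


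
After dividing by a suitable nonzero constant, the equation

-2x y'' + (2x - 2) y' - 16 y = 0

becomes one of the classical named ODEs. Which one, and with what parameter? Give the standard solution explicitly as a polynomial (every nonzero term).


All three coefficients share the factor -2; dividing through by -2 gives  x y'' + (1 - x) y' + 8 y = 0.
This matches the Laguerre equation x y'' + (1 - x) y' + n y = 0 with n = 8; the polynomial solution is L_8(x).
With y = sum_k a_k x^k, matching x^k gives (k+1)k a_{k+1} + (k+1) a_{k+1} - k a_k + n a_k = 0, i.e. (k+1)^2 a_{k+1} = (k - n) a_k = (k - 8) a_k. The right side vanishes at k = 8, so the series terminates at degree 8.
Standard normalization L_n(0) = 1 gives a_0 = 1. Work upward with a_{k+1} = (k - 8) a_k / (k+1)^2:
  a_1 = (0 - 8)(1) / 1^2 = -8/1 = -8
  a_2 = (1 - 8)(-8) / 2^2 = 56/4 = 14
  a_3 = (2 - 8)(14) / 3^2 = -84/9 = -28/3
  a_4 = (3 - 8)(-28/3) / 4^2 = (140/3)/16 = 35/12
  a_5 = (4 - 8)(35/12) / 5^2 = (-35/3)/25 = -7/15
  a_6 = (5 - 8)(-7/15) / 6^2 = (7/5)/36 = 7/180
  a_7 = (6 - 8)(7/180) / 7^2 = (-7/90)/49 = -1/630
  a_8 = (7 - 8)(-1/630) / 8^2 = (1/630)/64 = 1/40320
Hence L_8(x) = x^8/40320 - x^7/630 + 7 x^6/180 - 7 x^5/15 + 35 x^4/12 - 28 x^3/3 + 14 x^2 - 8 x + 1.

L_8(x); series = x^8/40320 - x^7/630 + 7 x^6/180 - 7 x^5/15 + 35 x^4/12 - 28 x^3/3 + 14 x^2 - 8 x + 1


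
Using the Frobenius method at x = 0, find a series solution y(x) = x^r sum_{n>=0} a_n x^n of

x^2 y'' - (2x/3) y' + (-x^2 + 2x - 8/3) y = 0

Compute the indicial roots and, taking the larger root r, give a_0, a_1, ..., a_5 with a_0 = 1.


Write in Frobenius form y'' + (p(x)/x) y' + (q(x)/x^2) y = 0:
  p(x) = -2/3,  q(x) = -x^2 + 2x - 8/3.
Indicial equation: r(r-1) + (-2/3) r + (-8/3) = 0 -> roots r_1 = 8/3, r_2 = -1.
Take r = r_1 = 8/3. Let y(x) = x^r sum_{n>=0} a_n x^n with a_0 = 1.
Substitute y = x^r sum a_n x^n and match x^{r+n}. The recurrence is
  D(n) a_n + 2 a_{n-1} - 1 a_{n-2} = 0,  where D(n) = (r+n)(r+n-1) + (-2/3)(r+n) + (-8/3).
  a_n = [-2 a_{n-1} + 1 a_{n-2}] / D(n).
Since the indicial polynomial factors as (r - r_1)(r - r_2), D(n) = (r_1 + n - r_1)(r_1 + n - r_2) = n(n + 11/3).
Evaluating step by step (a_0 = 1):
  n = 1: D(1) = 1(1 + 11/3) = 14/3; numerator = -2(1) = -2; a_1 = (-2)/(14/3) = -3/7
  n = 2: D(2) = 2(2 + 11/3) = 34/3; numerator = -2(-3/7) + 1(1) = 13/7; a_2 = (13/7)/(34/3) = 39/238
  n = 3: D(3) = 3(3 + 11/3) = 20; numerator = -2(39/238) + 1(-3/7) = -90/119; a_3 = (-90/119)/(20) = -9/238
  n = 4: D(4) = 4(4 + 11/3) = 92/3; numerator = -2(-9/238) + 1(39/238) = 57/238; a_4 = (57/238)/(92/3) = 171/21896
  n = 5: D(5) = 5(5 + 11/3) = 130/3; numerator = -2(171/21896) + 1(-9/238) = -585/10948; a_5 = (-585/10948)/(130/3) = -27/21896

r = 8/3; a_0 = 1; a_1 = -3/7; a_2 = 39/238; a_3 = -9/238; a_4 = 171/21896; a_5 = -27/21896


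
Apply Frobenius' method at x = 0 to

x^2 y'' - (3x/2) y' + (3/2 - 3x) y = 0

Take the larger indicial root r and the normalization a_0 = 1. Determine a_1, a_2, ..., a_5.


Write in Frobenius form y'' + (p(x)/x) y' + (q(x)/x^2) y = 0:
  p(x) = -3/2,  q(x) = 3/2 - 3x.
Indicial equation: r(r-1) + (-3/2) r + (3/2) = 0 -> roots r_1 = 3/2, r_2 = 1.
Take r = r_1 = 3/2. Let y(x) = x^r sum_{n>=0} a_n x^n with a_0 = 1.
Substitute y = x^r sum a_n x^n and match x^{r+n}. The recurrence is
  D(n) a_n - 3 a_{n-1} = 0,  where D(n) = (r+n)(r+n-1) + (-3/2)(r+n) + (3/2).
  a_n = 3 / D(n) * a_{n-1}.
Since the indicial polynomial factors as (r - r_1)(r - r_2), D(n) = (r_1 + n - r_1)(r_1 + n - r_2) = n(n + 1/2).
Evaluating step by step (a_0 = 1):
  n = 1: D(1) = 1(1 + 1/2) = 3/2; numerator = 3(1) = 3; a_1 = (3)/(3/2) = 2
  n = 2: D(2) = 2(2 + 1/2) = 5; numerator = 3(2) = 6; a_2 = (6)/(5) = 6/5
  n = 3: D(3) = 3(3 + 1/2) = 21/2; numerator = 3(6/5) = 18/5; a_3 = (18/5)/(21/2) = 12/35
  n = 4: D(4) = 4(4 + 1/2) = 18; numerator = 3(12/35) = 36/35; a_4 = (36/35)/(18) = 2/35
  n = 5: D(5) = 5(5 + 1/2) = 55/2; numerator = 3(2/35) = 6/35; a_5 = (6/35)/(55/2) = 12/1925

r = 3/2; a_0 = 1; a_1 = 2; a_2 = 6/5; a_3 = 12/35; a_4 = 2/35; a_5 = 12/1925


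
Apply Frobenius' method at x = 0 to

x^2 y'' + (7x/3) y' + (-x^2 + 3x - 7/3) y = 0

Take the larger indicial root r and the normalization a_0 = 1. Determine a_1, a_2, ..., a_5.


Write in Frobenius form y'' + (p(x)/x) y' + (q(x)/x^2) y = 0:
  p(x) = 7/3,  q(x) = -x^2 + 3x - 7/3.
Indicial equation: r(r-1) + (7/3) r + (-7/3) = 0 -> roots r_1 = 1, r_2 = -7/3.
Take r = r_1 = 1. Let y(x) = x^r sum_{n>=0} a_n x^n with a_0 = 1.
Substitute y = x^r sum a_n x^n and match x^{r+n}. The recurrence is
  D(n) a_n + 3 a_{n-1} - 1 a_{n-2} = 0,  where D(n) = (r+n)(r+n-1) + (7/3)(r+n) + (-7/3).
  a_n = [-3 a_{n-1} + 1 a_{n-2}] / D(n).
Since the indicial polynomial factors as (r - r_1)(r - r_2), D(n) = (r_1 + n - r_1)(r_1 + n - r_2) = n(n + 10/3).
Evaluating step by step (a_0 = 1):
  n = 1: D(1) = 1(1 + 10/3) = 13/3; numerator = -3(1) = -3; a_1 = (-3)/(13/3) = -9/13
  n = 2: D(2) = 2(2 + 10/3) = 32/3; numerator = -3(-9/13) + 1(1) = 40/13; a_2 = (40/13)/(32/3) = 15/52
  n = 3: D(3) = 3(3 + 10/3) = 19; numerator = -3(15/52) + 1(-9/13) = -81/52; a_3 = (-81/52)/(19) = -81/988
  n = 4: D(4) = 4(4 + 10/3) = 88/3; numerator = -3(-81/988) + 1(15/52) = 132/247; a_4 = (132/247)/(88/3) = 9/494
  n = 5: D(5) = 5(5 + 10/3) = 125/3; numerator = -3(9/494) + 1(-81/988) = -135/988; a_5 = (-135/988)/(125/3) = -81/24700

r = 1; a_0 = 1; a_1 = -9/13; a_2 = 15/52; a_3 = -81/988; a_4 = 9/494; a_5 = -81/24700


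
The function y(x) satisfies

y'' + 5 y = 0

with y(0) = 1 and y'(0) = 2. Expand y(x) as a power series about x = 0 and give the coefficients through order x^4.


Ansatz: y(x) = sum_{n>=0} a_n x^n, so y'(x) = sum_{n>=1} n a_n x^(n-1) and y''(x) = sum_{n>=2} n(n-1) a_n x^(n-2).
Substitute into P(x) y'' + Q(x) y' + R(x) y = 0 with P(x) = 1, Q(x) = 0, R(x) = 5, and match powers of x.
Initial conditions: a_0 = 1, a_1 = 2.
Setting the coefficient of each power of x to zero and solving order by order (substituting the coefficients already found):
  x^0: 2 a_2 + 5 a_0 = 0  ->  2 a_2 = -5 a_0 = -5  ->  a_2 = -5/2
  x^1: 6 a_3 + 5 a_1 = 0  ->  6 a_3 = -5 a_1 = -10  ->  a_3 = -5/3
  x^2: 12 a_4 + 5 a_2 = 0  ->  12 a_4 = -5 a_2 = 25/2  ->  a_4 = 25/24
Truncated series: y(x) = 1 + 2 x - (5/2) x^2 - (5/3) x^3 + (25/24) x^4 + O(x^5).

a_0 = 1; a_1 = 2; a_2 = -5/2; a_3 = -5/3; a_4 = 25/24


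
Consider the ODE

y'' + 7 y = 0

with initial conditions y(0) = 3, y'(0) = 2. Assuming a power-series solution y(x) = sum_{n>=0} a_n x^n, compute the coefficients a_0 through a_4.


Ansatz: y(x) = sum_{n>=0} a_n x^n, so y'(x) = sum_{n>=1} n a_n x^(n-1) and y''(x) = sum_{n>=2} n(n-1) a_n x^(n-2).
Substitute into P(x) y'' + Q(x) y' + R(x) y = 0 with P(x) = 1, Q(x) = 0, R(x) = 7, and match powers of x.
Initial conditions: a_0 = 3, a_1 = 2.
Setting the coefficient of each power of x to zero and solving order by order (substituting the coefficients already found):
  x^0: 2 a_2 + 7 a_0 = 0  ->  2 a_2 = -7 a_0 = -21  ->  a_2 = -21/2
  x^1: 6 a_3 + 7 a_1 = 0  ->  6 a_3 = -7 a_1 = -14  ->  a_3 = -7/3
  x^2: 12 a_4 + 7 a_2 = 0  ->  12 a_4 = -7 a_2 = 147/2  ->  a_4 = 49/8
Truncated series: y(x) = 3 + 2 x - (21/2) x^2 - (7/3) x^3 + (49/8) x^4 + O(x^5).

a_0 = 3; a_1 = 2; a_2 = -21/2; a_3 = -7/3; a_4 = 49/8


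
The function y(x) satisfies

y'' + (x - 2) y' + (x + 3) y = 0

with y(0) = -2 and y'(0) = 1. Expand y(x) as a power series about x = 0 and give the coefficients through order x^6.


Ansatz: y(x) = sum_{n>=0} a_n x^n, so y'(x) = sum_{n>=1} n a_n x^(n-1) and y''(x) = sum_{n>=2} n(n-1) a_n x^(n-2).
Substitute into P(x) y'' + Q(x) y' + R(x) y = 0 with P(x) = 1, Q(x) = x - 2, R(x) = x + 3, and match powers of x.
Initial conditions: a_0 = -2, a_1 = 1.
Setting the coefficient of each power of x to zero and solving order by order (substituting the coefficients already found):
  x^0: 2 a_2 - 2 a_1 + 3 a_0 = 0  ->  2 a_2 = 2 a_1 - 3 a_0 = 8  ->  a_2 = 4
  x^1: 6 a_3 - 4 a_2 + 4 a_1 + a_0 = 0  ->  6 a_3 = 4 a_2 - 4 a_1 - a_0 = 14  ->  a_3 = 7/3
  x^2: 12 a_4 - 6 a_3 + 5 a_2 + a_1 = 0  ->  12 a_4 = 6 a_3 - 5 a_2 - a_1 = -7  ->  a_4 = -7/12
  x^3: 20 a_5 - 8 a_4 + 6 a_3 + a_2 = 0  ->  20 a_5 = 8 a_4 - 6 a_3 - a_2 = -68/3  ->  a_5 = -17/15
  x^4: 30 a_6 - 10 a_5 + 7 a_4 + a_3 = 0  ->  30 a_6 = 10 a_5 - 7 a_4 - a_3 = -115/12  ->  a_6 = -23/72
Truncated series: y(x) = -2 + x + 4 x^2 + (7/3) x^3 - (7/12) x^4 - (17/15) x^5 - (23/72) x^6 + O(x^7).

a_0 = -2; a_1 = 1; a_2 = 4; a_3 = 7/3; a_4 = -7/12; a_5 = -17/15; a_6 = -23/72


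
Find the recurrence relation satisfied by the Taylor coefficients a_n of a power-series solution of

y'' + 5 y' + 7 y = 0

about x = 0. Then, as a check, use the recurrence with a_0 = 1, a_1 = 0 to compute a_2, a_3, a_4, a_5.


Substitute y = sum_n a_n x^n.
y''(x) has coefficient (n+2)(n+1) a_{n+2} at x^n;
5 y'(x) has coefficient 5 (n+1) a_{n+1} at x^n;
7 y(x) has coefficient 7 a_n at x^n.
Matching x^n: (n+2)(n+1) a_{n+2} + 5 (n+1) a_{n+1} + 7 a_n = 0.
Thus a_{n+2} = [-5 (n+1) a_{n+1} - 7 a_n] / ((n+1)(n+2)).

Check with a_0 = 1, a_1 = 0 (apply the recurrence for n = 0, 1, 2, 3): a_0 = 1, a_1 = 0, a_2 = -7/2, a_3 = 35/6, a_4 = -21/4, a_5 = 77/24.

a_(n+2) = [-5 (n+1) a_(n+1) - 7 a_n] / ((n+1)(n+2)); check: a_0 = 1, a_1 = 0, a_2 = -7/2, a_3 = 35/6, a_4 = -21/4, a_5 = 77/24


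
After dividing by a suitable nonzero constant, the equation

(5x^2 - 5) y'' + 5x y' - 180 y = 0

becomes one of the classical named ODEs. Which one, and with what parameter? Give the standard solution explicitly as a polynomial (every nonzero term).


All three coefficients share the factor -5; dividing through by -5 gives  (1 - x^2) y'' - x y' + 36 y = 0.
This matches the Chebyshev equation (1 - x^2) y'' - x y' + n^2 y = 0 (note the -x y' term, not -2x y') with n^2 = 36, so n = 6; the polynomial solution is T_6(x).
With y = sum_k a_k x^k, matching x^k gives (k+2)(k+1) a_{k+2} = (k^2 - n^2) a_k = (k - 6)(k + 6) a_k. The right side vanishes at k = 6, so the series with the parity of 6 terminates at degree 6.
Standard normalization: leading coefficient of T_n is 2^(n-1), so a_6 = 2^5 = 32. Work downward with a_k = (k+1)(k+2) a_{k+2} / ((k - 6)(k + 6)):
  a_4 = (5)(6)(32) / ((4 - 6)(4 + 6)) = 960/(-20) = -48
  a_2 = (3)(4)(-48) / ((2 - 6)(2 + 6)) = -576/(-32) = 18
  a_0 = (1)(2)(18) / ((0 - 6)(0 + 6)) = 36/(-36) = -1
Hence T_6(x) = 32 x^6 - 48 x^4 + 18 x^2 - 1.

T_6(x); series = 32 x^6 - 48 x^4 + 18 x^2 - 1


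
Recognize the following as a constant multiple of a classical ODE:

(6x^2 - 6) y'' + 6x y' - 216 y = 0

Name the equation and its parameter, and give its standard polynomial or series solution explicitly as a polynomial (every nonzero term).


All three coefficients share the factor -6; dividing through by -6 gives  (1 - x^2) y'' - x y' + 36 y = 0.
This matches the Chebyshev equation (1 - x^2) y'' - x y' + n^2 y = 0 (note the -x y' term, not -2x y') with n^2 = 36, so n = 6; the polynomial solution is T_6(x).
With y = sum_k a_k x^k, matching x^k gives (k+2)(k+1) a_{k+2} = (k^2 - n^2) a_k = (k - 6)(k + 6) a_k. The right side vanishes at k = 6, so the series with the parity of 6 terminates at degree 6.
Standard normalization: leading coefficient of T_n is 2^(n-1), so a_6 = 2^5 = 32. Work downward with a_k = (k+1)(k+2) a_{k+2} / ((k - 6)(k + 6)):
  a_4 = (5)(6)(32) / ((4 - 6)(4 + 6)) = 960/(-20) = -48
  a_2 = (3)(4)(-48) / ((2 - 6)(2 + 6)) = -576/(-32) = 18
  a_0 = (1)(2)(18) / ((0 - 6)(0 + 6)) = 36/(-36) = -1
Hence T_6(x) = 32 x^6 - 48 x^4 + 18 x^2 - 1.

T_6(x); series = 32 x^6 - 48 x^4 + 18 x^2 - 1


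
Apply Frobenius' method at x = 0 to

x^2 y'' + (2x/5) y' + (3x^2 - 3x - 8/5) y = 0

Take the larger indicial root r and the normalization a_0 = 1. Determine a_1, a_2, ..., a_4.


Write in Frobenius form y'' + (p(x)/x) y' + (q(x)/x^2) y = 0:
  p(x) = 2/5,  q(x) = 3x^2 - 3x - 8/5.
Indicial equation: r(r-1) + (2/5) r + (-8/5) = 0 -> roots r_1 = 8/5, r_2 = -1.
Take r = r_1 = 8/5. Let y(x) = x^r sum_{n>=0} a_n x^n with a_0 = 1.
Substitute y = x^r sum a_n x^n and match x^{r+n}. The recurrence is
  D(n) a_n - 3 a_{n-1} + 3 a_{n-2} = 0,  where D(n) = (r+n)(r+n-1) + (2/5)(r+n) + (-8/5).
  a_n = [3 a_{n-1} - 3 a_{n-2}] / D(n).
Since the indicial polynomial factors as (r - r_1)(r - r_2), D(n) = (r_1 + n - r_1)(r_1 + n - r_2) = n(n + 13/5).
Evaluating step by step (a_0 = 1):
  n = 1: D(1) = 1(1 + 13/5) = 18/5; numerator = 3(1) = 3; a_1 = (3)/(18/5) = 5/6
  n = 2: D(2) = 2(2 + 13/5) = 46/5; numerator = 3(5/6) - 3(1) = -1/2; a_2 = (-1/2)/(46/5) = -5/92
  n = 3: D(3) = 3(3 + 13/5) = 84/5; numerator = 3(-5/92) - 3(5/6) = -245/92; a_3 = (-245/92)/(84/5) = -175/1104
  n = 4: D(4) = 4(4 + 13/5) = 132/5; numerator = 3(-175/1104) - 3(-5/92) = -5/16; a_4 = (-5/16)/(132/5) = -25/2112

r = 8/5; a_0 = 1; a_1 = 5/6; a_2 = -5/92; a_3 = -175/1104; a_4 = -25/2112


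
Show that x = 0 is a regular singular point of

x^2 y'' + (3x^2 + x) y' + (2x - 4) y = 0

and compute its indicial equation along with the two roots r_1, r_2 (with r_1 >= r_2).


Divide by x^2 to reach normal form y'' + P_1(x) y' + P_2(x) y = 0 with P_1(x) = 3 + 1/x and P_2(x) = 2/x - 4/x^2.
x = 0 is a singular point because the y'-coefficient 3 + 1/x has a pole at x = 0 and the y-coefficient 2/x - 4/x^2 has a pole at x = 0.
It is a regular singular point because x P_1(x) = p(x) = 3x + 1 and x^2 P_2(x) = q(x) = 2x - 4 are polynomials, hence analytic at x = 0.
p(0) = 1,  q(0) = -4.
Indicial equation: r(r-1) + p(0) r + q(0) = 0, i.e. r^2 + (p(0) - 1) r + q(0) = 0, i.e. r^2 - 4 = 0.
Discriminant: (0)^2 - 4(-4) = 16, so r = (0 ± 4)/2.
Solving: r_1 = 2, r_2 = -2.

indicial: r^2 - 4 = 0; roots r_1 = 2, r_2 = -2


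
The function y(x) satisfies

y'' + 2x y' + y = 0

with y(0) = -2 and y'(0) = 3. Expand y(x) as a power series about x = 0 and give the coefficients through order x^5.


Ansatz: y(x) = sum_{n>=0} a_n x^n, so y'(x) = sum_{n>=1} n a_n x^(n-1) and y''(x) = sum_{n>=2} n(n-1) a_n x^(n-2).
Substitute into P(x) y'' + Q(x) y' + R(x) y = 0 with P(x) = 1, Q(x) = 2x, R(x) = 1, and match powers of x.
Initial conditions: a_0 = -2, a_1 = 3.
Setting the coefficient of each power of x to zero and solving order by order (substituting the coefficients already found):
  x^0: 2 a_2 + a_0 = 0  ->  2 a_2 = -a_0 = 2  ->  a_2 = 1
  x^1: 6 a_3 + 3 a_1 = 0  ->  6 a_3 = -3 a_1 = -9  ->  a_3 = -3/2
  x^2: 12 a_4 + 5 a_2 = 0  ->  12 a_4 = -5 a_2 = -5  ->  a_4 = -5/12
  x^3: 20 a_5 + 7 a_3 = 0  ->  20 a_5 = -7 a_3 = 21/2  ->  a_5 = 21/40
Truncated series: y(x) = -2 + 3 x + x^2 - (3/2) x^3 - (5/12) x^4 + (21/40) x^5 + O(x^6).

a_0 = -2; a_1 = 3; a_2 = 1; a_3 = -3/2; a_4 = -5/12; a_5 = 21/40
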